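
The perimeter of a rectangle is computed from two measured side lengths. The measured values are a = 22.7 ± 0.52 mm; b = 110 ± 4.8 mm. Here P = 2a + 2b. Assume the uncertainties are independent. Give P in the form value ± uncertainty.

265 ± 9.66 mm

Each term contributes (cᵢ δxᵢ)² to (δP)²:
  (2·δa)² = 1.08;  (2·δb)² = 92.2
δP = √(93.2) = 9.66 mm
P = 265 mm.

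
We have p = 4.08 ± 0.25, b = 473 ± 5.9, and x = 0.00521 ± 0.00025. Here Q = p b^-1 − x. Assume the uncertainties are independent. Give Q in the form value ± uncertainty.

Let w = p·b^-1 = 0.00863. δw/w = √((1·δp/p)² + (-1·δb/b)²) = √(0.00375 + 0.000156) = 0.0625, so δw = 0.000539.
Q = w − x: δQ = √(δw² + δx²) = √(2.91e-07 + 6.25e-08) = 0.000595
Q = 0.00342.

0.00342 ± 0.000595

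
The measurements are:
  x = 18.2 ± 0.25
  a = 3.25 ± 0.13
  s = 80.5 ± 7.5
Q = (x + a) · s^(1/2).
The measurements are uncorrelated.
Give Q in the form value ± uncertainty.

192 ± 9.31

Let u = x + a = 21.4. δu = √(δx² + δa²) = √(0.0625 + 0.0169) = 0.282, so δu/u = 0.0131.
Q is then a monomial in u, s:
δQ/Q = √((δu/u)² + (½·δs/s)²) = √(0.000173 + 0.00217) = 0.0484
Q = 192, so δQ = 0.0484 × 192 = 9.31.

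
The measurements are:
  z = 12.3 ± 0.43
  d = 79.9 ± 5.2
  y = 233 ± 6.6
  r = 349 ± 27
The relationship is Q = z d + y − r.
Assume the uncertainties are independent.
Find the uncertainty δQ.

Let p = z·d = 983. δp/p = √((1·δz/z)² + (1·δd/d)²) = √(0.00122 + 0.00424) = 0.0739, so δp = 72.6.
Q = p + y − r: δQ = √(δp² + δy² + δr²) = √(5270 + 43.6 + 729) = 77.7

77.7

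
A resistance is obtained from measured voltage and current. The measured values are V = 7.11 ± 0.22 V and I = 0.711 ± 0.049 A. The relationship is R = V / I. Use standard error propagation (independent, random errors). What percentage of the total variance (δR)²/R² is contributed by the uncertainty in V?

(δR/R)² = (1·δV/V)² + (-1·δI/I)²
  V term: (1×0.0309)² = 0.000957
  I term: (-1×0.0689)² = 0.00475
Total = 0.00571. Share from V = 0.000957/0.00571 = 0.168.

16.8%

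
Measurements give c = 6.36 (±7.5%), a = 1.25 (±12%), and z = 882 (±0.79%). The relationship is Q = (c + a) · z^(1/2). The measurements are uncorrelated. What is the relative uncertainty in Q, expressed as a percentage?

Let u = c + a = 7.61. δu = √(δc² + δa²) = √(0.228 + 0.0225) = 0.500, so δu/u = 0.0657.
Q is then a monomial in u, z:
δQ/Q = √((δu/u)² + (½·δz/z)²) = √(0.00432 + 1.56e-05) = 0.0658

6.58%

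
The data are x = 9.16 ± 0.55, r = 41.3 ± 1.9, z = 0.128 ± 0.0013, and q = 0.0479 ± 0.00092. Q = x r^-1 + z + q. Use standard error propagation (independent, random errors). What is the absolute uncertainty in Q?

Let p = x·r^-1 = 0.222. δp/p = √((1·δx/x)² + (-1·δr/r)²) = √(0.00361 + 0.00212) = 0.0756, so δp = 0.0168.
Q = p + z + q: δQ = √(δp² + δz² + δq²) = √(0.000281 + 1.69e-06 + 8.46e-07) = 0.0169

0.0169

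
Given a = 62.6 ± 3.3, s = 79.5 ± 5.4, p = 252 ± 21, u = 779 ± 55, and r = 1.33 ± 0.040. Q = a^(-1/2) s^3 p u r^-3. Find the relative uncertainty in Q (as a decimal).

For a monomial Q ∝ a^(-1/2), s^3, p, u, r^-3, fractional errors add in quadrature:
  (−½·δa/a)² = (-0.5×0.0527)² = 0.000695;  (3·δs/s)² = (3×0.0679)² = 0.0415;  (1·δp/p)² = (1×0.0833)² = 0.00694;  (1·δu/u)² = (1×0.0706)² = 0.00498;  (-3·δr/r)² = (-3×0.0301)² = 0.00814
δQ/Q = √(0.0623) = 0.250

0.250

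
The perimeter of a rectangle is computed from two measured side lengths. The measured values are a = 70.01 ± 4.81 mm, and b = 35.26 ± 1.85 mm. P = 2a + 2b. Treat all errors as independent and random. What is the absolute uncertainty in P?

10.3 mm

Each term contributes (cᵢ δxᵢ)² to (δP)²:
  (2·δa)² = 92.5;  (2·δb)² = 13.7
δP = √(106) = 10.3 mm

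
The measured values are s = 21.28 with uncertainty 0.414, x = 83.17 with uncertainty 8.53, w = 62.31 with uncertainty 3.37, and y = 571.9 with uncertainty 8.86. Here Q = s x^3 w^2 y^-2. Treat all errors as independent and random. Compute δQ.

Q is a product of powers, so relative uncertainties combine in quadrature:
  (1·δs/s)² = (1×0.0195)² = 0.000378;  (3·δx/x)² = (3×0.103)² = 0.0947;  (2·δw/w)² = (2×0.0541)² = 0.0117;  (-2·δy/y)² = (-2×0.0155)² = 0.000960
δQ/Q = √(0.108) = 0.328
Q = 145300, so δQ = 0.328 × 145300 = 47700.

47700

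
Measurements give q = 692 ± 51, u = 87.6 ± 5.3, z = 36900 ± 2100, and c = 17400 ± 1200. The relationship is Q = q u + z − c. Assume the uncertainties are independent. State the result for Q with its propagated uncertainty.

Let p = q·u = 60600. δp/p = √((1·δq/q)² + (1·δu/u)²) = √(0.00543 + 0.00366) = 0.0954, so δp = 5780.
Q = p + z − c: δQ = √(δp² + δz² + δc²) = √(3.34e+07 + 4.41e+06 + 1.44e+06) = 6270
Q = 80100.

80100 ± 6270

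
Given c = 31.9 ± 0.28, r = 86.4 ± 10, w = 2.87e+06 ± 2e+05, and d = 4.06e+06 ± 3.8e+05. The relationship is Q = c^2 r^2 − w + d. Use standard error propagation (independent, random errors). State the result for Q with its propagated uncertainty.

Let p = c^2·r^2 = 7.6e+06. δp/p = √((2·δc/c)² + (2·δr/r)²) = √(0.000308 + 0.0536) = 0.232, so δp = 1.76e+06.
Q = p − w + d: δQ = √(δp² + δw² + δd²) = √(3.11e+12 + 4e+10 + 1.44e+11) = 1.82e+06
Q = 8.79e+06.

(8.79 ± 1.82) × 10^6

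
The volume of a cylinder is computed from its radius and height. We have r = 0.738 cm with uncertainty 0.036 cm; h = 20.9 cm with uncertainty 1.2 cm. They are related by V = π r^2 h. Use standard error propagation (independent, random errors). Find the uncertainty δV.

Products/powers → add relative errors in quadrature, weighted by exponent:
  (2·δr/r)² = (2×0.0488)² = 0.00952;  (1·δh/h)² = (1×0.0574)² = 0.00330
δV/V = √(0.0128) = 0.113
V = 35.8 cm^3, so δV = 0.113 × 35.8 = 4.05 cm^3.

4.05 cm^3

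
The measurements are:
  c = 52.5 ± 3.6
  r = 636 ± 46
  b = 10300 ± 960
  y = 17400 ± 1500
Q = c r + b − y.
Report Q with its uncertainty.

Let p = c·r = 33400. δp/p = √((1·δc/c)² + (1·δr/r)²) = √(0.00470 + 0.00523) = 0.0997, so δp = 3330.
Q = p + b − y: δQ = √(δp² + δb² + δy²) = √(1.11e+07 + 9.22e+05 + 2.25e+06) = 3770
Q = 26300.

26300 ± 3770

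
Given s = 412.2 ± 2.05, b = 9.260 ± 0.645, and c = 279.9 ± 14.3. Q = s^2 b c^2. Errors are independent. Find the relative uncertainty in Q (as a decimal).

0.124

Products/powers → add relative errors in quadrature, weighted by exponent:
  (2·δs/s)² = (2×0.00497)² = 9.89e-05;  (1·δb/b)² = (1×0.0697)² = 0.00485;  (2·δc/c)² = (2×0.0511)² = 0.0104
δQ/Q = √(0.0154) = 0.124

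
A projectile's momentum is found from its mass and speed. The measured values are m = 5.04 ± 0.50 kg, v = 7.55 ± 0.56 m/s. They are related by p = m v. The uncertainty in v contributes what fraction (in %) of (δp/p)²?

35.9%

(δp/p)² = (1·δm/m)² + (1·δv/v)²
  m term: (1×0.0992)² = 0.00984
  v term: (1×0.0742)² = 0.00550
Total = 0.0153. Share from v = 0.00550/0.0153 = 0.359.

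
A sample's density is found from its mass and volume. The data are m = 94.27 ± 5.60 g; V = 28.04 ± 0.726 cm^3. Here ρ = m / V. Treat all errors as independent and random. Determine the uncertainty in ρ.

Products/powers → add relative errors in quadrature, weighted by exponent:
  (1·δm/m)² = (1×0.0594)² = 0.00353;  (-1·δV/V)² = (-1×0.0259)² = 0.000670
δρ/ρ = √(0.00420) = 0.0648
ρ = 3.362 g/cm^3, so δρ = 0.0648 × 3.362 = 0.218 g/cm^3.

0.218 g/cm^3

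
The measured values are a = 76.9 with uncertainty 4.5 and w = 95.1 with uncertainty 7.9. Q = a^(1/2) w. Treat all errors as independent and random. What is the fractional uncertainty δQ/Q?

Each factor contributes (exponent × relative error)² to (δQ/Q)²:
  (½·δa/a)² = (0.5×0.0585)² = 0.000856;  (1·δw/w)² = (1×0.0831)² = 0.00690
δQ/Q = √(0.00776) = 0.0881

0.0881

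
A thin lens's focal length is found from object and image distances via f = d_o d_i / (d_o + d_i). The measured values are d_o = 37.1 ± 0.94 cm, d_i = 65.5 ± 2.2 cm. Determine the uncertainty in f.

0.479 cm

∂f/∂d_o = (d_i/(d_o+d_i))² = 0.408;  ∂f/∂d_i = (d_o/(d_o+d_i))² = 0.131
δf = √((∂f/∂d_o · δd_o)² + (∂f/∂d_i · δd_i)²) = √(0.147 + 0.0827) = 0.479 cm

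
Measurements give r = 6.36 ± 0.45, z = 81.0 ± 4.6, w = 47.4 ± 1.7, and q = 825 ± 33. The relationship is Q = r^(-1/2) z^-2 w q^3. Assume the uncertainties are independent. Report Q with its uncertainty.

(1.61 ± 0.278) × 10^6

Each factor contributes (exponent × relative error)² to (δQ/Q)²:
  (−½·δr/r)² = (-0.5×0.0708)² = 0.00125;  (-2·δz/z)² = (-2×0.0568)² = 0.0129;  (1·δw/w)² = (1×0.0359)² = 0.00129;  (3·δq/q)² = (3×0.0400)² = 0.0144
δQ/Q = √(0.0298) = 0.173
Q = 1.61e+06, so δQ = 0.173 × 1.61e+06 = 2.78e+05.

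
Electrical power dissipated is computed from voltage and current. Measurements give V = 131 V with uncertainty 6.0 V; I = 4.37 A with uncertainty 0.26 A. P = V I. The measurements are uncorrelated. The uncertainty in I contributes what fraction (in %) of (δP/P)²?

(δP/P)² = (1·δV/V)² + (1·δI/I)²
  V term: (1×0.0458)² = 0.00210
  I term: (1×0.0595)² = 0.00354
Total = 0.00564. Share from I = 0.00354/0.00564 = 0.628.

62.8%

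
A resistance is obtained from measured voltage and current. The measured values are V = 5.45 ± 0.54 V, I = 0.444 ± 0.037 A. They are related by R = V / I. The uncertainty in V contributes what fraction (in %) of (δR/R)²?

58.6%

(δR/R)² = (1·δV/V)² + (-1·δI/I)²
  V term: (1×0.0991)² = 0.00982
  I term: (-1×0.0833)² = 0.00694
Total = 0.0168. Share from V = 0.00982/0.0168 = 0.586.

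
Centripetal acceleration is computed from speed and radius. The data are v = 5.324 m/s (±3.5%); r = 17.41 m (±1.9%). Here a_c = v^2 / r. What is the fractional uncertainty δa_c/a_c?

0.0725

Relative error in a monomial: (δa_c/a_c)² = Σ (nᵢ · δxᵢ/xᵢ)².
  (2·δv/v)² = (2×0.0350)² = 0.00490;  (-1·δr/r)² = (-1×0.0190)² = 0.000361
δa_c/a_c = √(0.00526) = 0.0725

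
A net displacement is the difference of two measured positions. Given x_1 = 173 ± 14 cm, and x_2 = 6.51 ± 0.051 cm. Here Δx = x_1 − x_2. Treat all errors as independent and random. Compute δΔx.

Each term contributes (cᵢ δxᵢ)² to (δΔx)²:
  (δx_1)² = 196;  (δx_2)² = 0.00260
δΔx = √(196) = 14.0 cm

14.0 cm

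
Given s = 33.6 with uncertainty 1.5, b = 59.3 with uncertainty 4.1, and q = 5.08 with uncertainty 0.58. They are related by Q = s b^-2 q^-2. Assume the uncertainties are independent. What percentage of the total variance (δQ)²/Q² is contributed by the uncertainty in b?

26.1%

(δQ/Q)² = (1·δs/s)² + (-2·δb/b)² + (-2·δq/q)²
  s term: (1×0.0446)² = 0.00199
  b term: (-2×0.0691)² = 0.0191
  q term: (-2×0.114)² = 0.0521
Total = 0.0733. Share from b = 0.0191/0.0733 = 0.261.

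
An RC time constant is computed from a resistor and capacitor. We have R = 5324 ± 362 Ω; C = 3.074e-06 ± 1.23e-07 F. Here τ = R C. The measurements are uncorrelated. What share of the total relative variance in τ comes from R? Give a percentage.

(δτ/τ)² = (1·δR/R)² + (1·δC/C)²
  R term: (1×0.0680)² = 0.00462
  C term: (1×0.0400)² = 0.00160
Total = 0.00622. Share from R = 0.00462/0.00622 = 0.743.

74.3%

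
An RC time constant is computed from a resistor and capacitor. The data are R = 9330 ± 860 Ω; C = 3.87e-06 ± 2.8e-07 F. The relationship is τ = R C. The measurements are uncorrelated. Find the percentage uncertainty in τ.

11.7%

Products/powers → add relative errors in quadrature, weighted by exponent:
  (1·δR/R)² = (1×0.0922)² = 0.00850;  (1·δC/C)² = (1×0.0724)² = 0.00523
δτ/τ = √(0.0137) = 0.117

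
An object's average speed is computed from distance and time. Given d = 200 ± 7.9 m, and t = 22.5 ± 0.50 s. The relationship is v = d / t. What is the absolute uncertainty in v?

Since v is a product/quotient, work with relative uncertainties:
  (1·δd/d)² = (1×0.0395)² = 0.00156;  (-1·δt/t)² = (-1×0.0222)² = 0.000494
δv/v = √(0.00205) = 0.0453
v = 8.89 m/s, so δv = 0.0453 × 8.89 = 0.403 m/s.

0.403 m/s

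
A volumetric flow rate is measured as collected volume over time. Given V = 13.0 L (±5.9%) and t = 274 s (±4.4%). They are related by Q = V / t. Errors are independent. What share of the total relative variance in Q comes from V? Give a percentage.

64.3%

(δQ/Q)² = (1·δV/V)² + (-1·δt/t)²
  V term: (1×0.0590)² = 0.00348
  t term: (-1×0.0440)² = 0.00194
Total = 0.00542. Share from V = 0.00348/0.00542 = 0.643.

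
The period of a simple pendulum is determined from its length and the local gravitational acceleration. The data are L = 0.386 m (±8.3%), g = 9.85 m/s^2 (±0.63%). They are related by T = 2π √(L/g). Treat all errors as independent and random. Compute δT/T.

Since T is a product/quotient, work with relative uncertainties:
  (½·δL/L)² = (0.5×0.0830)² = 0.00172;  (−½·δg/g)² = (-0.5×0.00630)² = 9.92e-06
δT/T = √(0.00173) = 0.0416

0.0416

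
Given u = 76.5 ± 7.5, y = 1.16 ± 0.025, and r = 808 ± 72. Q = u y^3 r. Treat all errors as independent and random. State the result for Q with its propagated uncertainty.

96500 ± 14200

Each factor contributes (exponent × relative error)² to (δQ/Q)²:
  (1·δu/u)² = (1×0.0980)² = 0.00961;  (3·δy/y)² = (3×0.0216)² = 0.00418;  (1·δr/r)² = (1×0.0891)² = 0.00794
δQ/Q = √(0.0217) = 0.147
Q = 96500, so δQ = 0.147 × 96500 = 14200.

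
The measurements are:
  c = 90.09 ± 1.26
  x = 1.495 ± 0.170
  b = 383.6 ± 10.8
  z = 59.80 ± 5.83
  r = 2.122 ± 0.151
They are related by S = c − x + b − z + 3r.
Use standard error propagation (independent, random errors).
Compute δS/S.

S is a linear combination, so absolute uncertainties add in quadrature:
  (δc)² = 1.59;  (δx)² = 0.0289;  (δb)² = 117;  (δz)² = 34.0;  (3·δr)² = 0.205
δS = √(152) = 12.3
S = 418.8, so δS/S = 12.3/418.8 = 0.0295.

0.0295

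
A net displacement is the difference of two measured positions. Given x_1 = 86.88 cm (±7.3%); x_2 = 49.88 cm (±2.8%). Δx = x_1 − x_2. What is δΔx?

For a sum/difference, combine absolute errors in quadrature:
  (δx_1)² = 40.2;  (δx_2)² = 1.95
δΔx = √(42.2) = 6.49 cm

6.49 cm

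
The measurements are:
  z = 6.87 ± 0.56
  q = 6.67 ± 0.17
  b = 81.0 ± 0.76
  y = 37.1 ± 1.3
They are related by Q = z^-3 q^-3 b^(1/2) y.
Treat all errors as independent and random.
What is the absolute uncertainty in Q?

0.000898

Each factor contributes (exponent × relative error)² to (δQ/Q)²:
  (-3·δz/z)² = (-3×0.0815)² = 0.0598;  (-3·δq/q)² = (-3×0.0255)² = 0.00585;  (½·δb/b)² = (0.5×0.00938)² = 2.2e-05;  (1·δy/y)² = (1×0.0350)² = 0.00123
δQ/Q = √(0.0669) = 0.259
Q = 0.00347, so δQ = 0.259 × 0.00347 = 0.000898.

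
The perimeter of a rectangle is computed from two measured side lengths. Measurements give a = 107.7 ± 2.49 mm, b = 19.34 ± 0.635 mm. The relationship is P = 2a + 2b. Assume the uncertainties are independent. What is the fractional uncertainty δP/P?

0.0202

P is a linear combination, so absolute uncertainties add in quadrature:
  (2·δa)² = 24.8;  (2·δb)² = 1.61
δP = √(26.4) = 5.14 mm
P = 254.1 mm, so δP/P = 5.14/254.1 = 0.0202.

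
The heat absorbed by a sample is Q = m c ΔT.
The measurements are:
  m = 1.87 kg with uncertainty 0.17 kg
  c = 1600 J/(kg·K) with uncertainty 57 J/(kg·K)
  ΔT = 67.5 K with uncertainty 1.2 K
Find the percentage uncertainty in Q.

For a monomial Q ∝ m, c, ΔT, fractional errors add in quadrature:
  (1·δm/m)² = (1×0.0909)² = 0.00826;  (1·δc/c)² = (1×0.0356)² = 0.00127;  (1·δΔT/ΔT)² = (1×0.0178)² = 0.000316
δQ/Q = √(0.00985) = 0.0992

9.92%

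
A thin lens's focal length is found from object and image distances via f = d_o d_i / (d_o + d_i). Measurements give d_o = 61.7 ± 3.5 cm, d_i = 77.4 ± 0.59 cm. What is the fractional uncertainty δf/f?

∂f/∂d_o = (d_i/(d_o+d_i))² = 0.310;  ∂f/∂d_i = (d_o/(d_o+d_i))² = 0.197
δf = √((∂f/∂d_o · δd_o)² + (∂f/∂d_i · δd_i)²) = √(1.17 + 0.0135) = 1.09 cm
f = 34.3 cm, so δf/f = 1.09/34.3 = 0.0317.

0.0317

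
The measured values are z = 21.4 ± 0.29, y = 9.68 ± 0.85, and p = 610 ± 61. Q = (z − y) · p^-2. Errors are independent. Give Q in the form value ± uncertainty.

(3.15 ± 0.675) × 10^-5

Let u = z − y = 11.7. δu = √(δz² + δy²) = √(0.0841 + 0.722) = 0.898, so δu/u = 0.0766.
Q is then a monomial in u, p:
δQ/Q = √((δu/u)² + (-2·δp/p)²) = √(0.00587 + 0.0400) = 0.214
Q = 3.15e-05, so δQ = 0.214 × 3.15e-05 = 6.75e-06.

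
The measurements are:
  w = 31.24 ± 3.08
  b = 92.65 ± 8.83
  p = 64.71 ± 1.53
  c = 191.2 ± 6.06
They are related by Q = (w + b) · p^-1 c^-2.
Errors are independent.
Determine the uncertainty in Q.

5.31e-06

Let u = w + b = 123.9. δu = √(δw² + δb²) = √(9.49 + 78.0) = 9.35, so δu/u = 0.0755.
Q is then a monomial in u, p, c:
δQ/Q = √((δu/u)² + (-1·δp/p)² + (-2·δc/c)²) = √(0.00570 + 0.000559 + 0.00402) = 0.101
Q = 5.237e-05, so δQ = 0.101 × 5.237e-05 = 5.31e-06.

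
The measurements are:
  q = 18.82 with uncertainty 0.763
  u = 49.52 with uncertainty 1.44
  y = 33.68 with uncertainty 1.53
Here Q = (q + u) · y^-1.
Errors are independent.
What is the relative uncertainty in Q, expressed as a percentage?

5.13%

Let w = q + u = 68.34. δw = √(δq² + δu²) = √(0.582 + 2.07) = 1.63, so δw/w = 0.0238.
Q is then a monomial in w, y:
δQ/Q = √((δw/w)² + (-1·δy/y)²) = √(0.000569 + 0.00206) = 0.0513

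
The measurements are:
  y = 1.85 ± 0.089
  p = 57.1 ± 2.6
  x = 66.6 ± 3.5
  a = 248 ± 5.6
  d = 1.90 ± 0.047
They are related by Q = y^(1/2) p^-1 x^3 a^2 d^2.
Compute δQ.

2.79e+08

Products/powers → add relative errors in quadrature, weighted by exponent:
  (½·δy/y)² = (0.5×0.0481)² = 0.000579;  (-1·δp/p)² = (-1×0.0455)² = 0.00207;  (3·δx/x)² = (3×0.0526)² = 0.0249;  (2·δa/a)² = (2×0.0226)² = 0.00204;  (2·δd/d)² = (2×0.0247)² = 0.00245
δQ/Q = √(0.0320) = 0.179
Q = 1.56e+09, so δQ = 0.179 × 1.56e+09 = 2.79e+08.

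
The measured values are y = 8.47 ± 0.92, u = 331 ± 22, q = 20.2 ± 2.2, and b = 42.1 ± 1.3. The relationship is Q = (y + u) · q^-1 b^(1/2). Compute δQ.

13.9

Let w = y + u = 339. δw = √(δy² + δu²) = √(0.846 + 484) = 22.0, so δw/w = 0.0649.
Q is then a monomial in w, q, b:
δQ/Q = √((δw/w)² + (-1·δq/q)² + (½·δb/b)²) = √(0.00421 + 0.0119 + 0.000238) = 0.128
Q = 109, so δQ = 0.128 × 109 = 13.9.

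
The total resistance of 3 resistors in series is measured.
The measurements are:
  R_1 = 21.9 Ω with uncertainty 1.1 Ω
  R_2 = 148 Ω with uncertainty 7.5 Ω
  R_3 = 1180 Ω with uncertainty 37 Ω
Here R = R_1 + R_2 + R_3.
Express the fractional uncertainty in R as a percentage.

Each term contributes (cᵢ δxᵢ)² to (δR)²:
  (δR_1)² = 1.21;  (δR_2)² = 56.2;  (δR_3)² = 1370
δR = √(1430) = 37.8 Ω
R = 1350 Ω, so δR/R = 37.8/1350 = 0.0280.

2.80%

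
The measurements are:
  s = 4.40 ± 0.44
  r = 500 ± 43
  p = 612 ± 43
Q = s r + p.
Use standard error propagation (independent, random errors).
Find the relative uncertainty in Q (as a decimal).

Let w = s·r = 2200. δw/w = √((1·δs/s)² + (1·δr/r)²) = √(0.0100 + 0.00740) = 0.132, so δw = 290.
Q = w + p: δQ = √(δw² + δp²) = √(84200 + 1850) = 293
Q = 2810, so δQ/Q = 293/2810 = 0.104.

0.104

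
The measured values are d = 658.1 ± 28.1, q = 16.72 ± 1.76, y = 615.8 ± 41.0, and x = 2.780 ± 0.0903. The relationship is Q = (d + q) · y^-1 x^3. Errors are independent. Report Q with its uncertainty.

Let u = d + q = 674.8. δu = √(δd² + δq²) = √(790 + 3.10) = 28.2, so δu/u = 0.0417.
Q is then a monomial in u, y, x:
δQ/Q = √((δu/u)² + (-1·δy/y)² + (3·δx/x)²) = √(0.00174 + 0.00443 + 0.00950) = 0.125
Q = 23.54, so δQ = 0.125 × 23.54 = 2.95.

23.54 ± 2.95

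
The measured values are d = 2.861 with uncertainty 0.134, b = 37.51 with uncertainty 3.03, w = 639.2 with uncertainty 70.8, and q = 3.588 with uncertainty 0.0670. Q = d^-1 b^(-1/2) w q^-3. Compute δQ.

Each factor contributes (exponent × relative error)² to (δQ/Q)²:
  (-1·δd/d)² = (-1×0.0468)² = 0.00219;  (−½·δb/b)² = (-0.5×0.0808)² = 0.00163;  (1·δw/w)² = (1×0.111)² = 0.0123;  (-3·δq/q)² = (-3×0.0187)² = 0.00314
δQ/Q = √(0.0192) = 0.139
Q = 0.7897, so δQ = 0.139 × 0.7897 = 0.110.

0.110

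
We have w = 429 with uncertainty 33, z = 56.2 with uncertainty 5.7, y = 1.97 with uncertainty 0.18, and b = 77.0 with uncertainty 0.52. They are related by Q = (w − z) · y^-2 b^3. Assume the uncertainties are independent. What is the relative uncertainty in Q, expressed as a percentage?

Let u = w − z = 373. δu = √(δw² + δz²) = √(1090 + 32.5) = 33.5, so δu/u = 0.0898.
Q is then a monomial in u, y, b:
δQ/Q = √((δu/u)² + (-2·δy/y)² + (3·δb/b)²) = √(0.00807 + 0.0334 + 0.000410) = 0.205

20.5%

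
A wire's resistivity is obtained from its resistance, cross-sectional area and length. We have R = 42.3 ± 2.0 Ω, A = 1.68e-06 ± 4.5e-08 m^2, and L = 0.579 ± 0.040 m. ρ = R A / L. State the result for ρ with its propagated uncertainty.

For a monomial ρ ∝ R, A, L^-1, fractional errors add in quadrature:
  (1·δR/R)² = (1×0.0473)² = 0.00224;  (1·δA/A)² = (1×0.0268)² = 0.000717;  (-1·δL/L)² = (-1×0.0691)² = 0.00477
δρ/ρ = √(0.00773) = 0.0879
ρ = 0.000123 Ω·m, so δρ = 0.0879 × 0.000123 = 1.08e-05 Ω·m.

(1.23 ± 0.108) × 10^-4 Ω·m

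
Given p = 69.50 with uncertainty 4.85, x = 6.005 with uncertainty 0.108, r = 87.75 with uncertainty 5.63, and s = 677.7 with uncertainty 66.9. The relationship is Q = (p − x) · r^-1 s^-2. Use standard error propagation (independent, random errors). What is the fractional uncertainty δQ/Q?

0.221

Let u = p − x = 63.49. δu = √(δp² + δx²) = √(23.5 + 0.0117) = 4.85, so δu/u = 0.0764.
Q is then a monomial in u, r, s:
δQ/Q = √((δu/u)² + (-1·δr/r)² + (-2·δs/s)²) = √(0.00584 + 0.00412 + 0.0390) = 0.221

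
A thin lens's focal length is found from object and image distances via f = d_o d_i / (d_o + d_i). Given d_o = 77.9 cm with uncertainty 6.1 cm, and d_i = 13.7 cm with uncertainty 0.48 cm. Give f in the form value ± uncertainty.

11.7 ± 0.373 cm

∂f/∂d_o = (d_i/(d_o+d_i))² = 0.0224;  ∂f/∂d_i = (d_o/(d_o+d_i))² = 0.723
δf = √((∂f/∂d_o · δd_o)² + (∂f/∂d_i · δd_i)²) = √(0.0186 + 0.121) = 0.373 cm
f = 11.7 cm.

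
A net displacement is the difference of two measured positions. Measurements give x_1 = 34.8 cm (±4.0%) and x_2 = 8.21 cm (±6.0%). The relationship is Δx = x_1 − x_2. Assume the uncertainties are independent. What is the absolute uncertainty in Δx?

1.48 cm

Sums and differences: (δΔx)² = Σ (cᵢ δxᵢ)².
  (δx_1)² = 1.94;  (δx_2)² = 0.243
δΔx = √(2.18) = 1.48 cm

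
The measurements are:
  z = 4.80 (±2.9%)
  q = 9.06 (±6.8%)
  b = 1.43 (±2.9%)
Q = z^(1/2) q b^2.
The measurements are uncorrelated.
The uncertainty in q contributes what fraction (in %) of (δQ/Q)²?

56.4%

(δQ/Q)² = (½·δz/z)² + (1·δq/q)² + (2·δb/b)²
  z term: (0.5×0.0290)² = 0.000210
  q term: (1×0.0680)² = 0.00462
  b term: (2×0.0290)² = 0.00336
Total = 0.00820. Share from q = 0.00462/0.00820 = 0.564.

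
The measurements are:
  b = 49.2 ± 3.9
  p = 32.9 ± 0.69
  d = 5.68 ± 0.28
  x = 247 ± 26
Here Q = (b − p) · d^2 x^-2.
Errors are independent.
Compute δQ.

Let u = b − p = 16.3. δu = √(δb² + δp²) = √(15.2 + 0.476) = 3.96, so δu/u = 0.243.
Q is then a monomial in u, d, x:
δQ/Q = √((δu/u)² + (2·δd/d)² + (-2·δx/x)²) = √(0.0590 + 0.00972 + 0.0443) = 0.336
Q = 0.00862, so δQ = 0.336 × 0.00862 = 0.00290.

0.00290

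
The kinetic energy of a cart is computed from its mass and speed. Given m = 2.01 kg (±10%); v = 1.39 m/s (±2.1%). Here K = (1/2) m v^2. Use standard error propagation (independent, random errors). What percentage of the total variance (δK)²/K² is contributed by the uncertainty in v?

15.0%

(δK/K)² = (1·δm/m)² + (2·δv/v)²
  m term: (1×0.100)² = 0.0100
  v term: (2×0.0210)² = 0.00176
Total = 0.0118. Share from v = 0.00176/0.0118 = 0.150.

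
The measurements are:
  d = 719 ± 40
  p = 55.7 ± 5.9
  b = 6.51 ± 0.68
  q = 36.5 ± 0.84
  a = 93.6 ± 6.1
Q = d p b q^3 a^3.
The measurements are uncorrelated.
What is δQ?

2.72e+15

Since Q is a product/quotient, work with relative uncertainties:
  (1·δd/d)² = (1×0.0556)² = 0.00310;  (1·δp/p)² = (1×0.106)² = 0.0112;  (1·δb/b)² = (1×0.104)² = 0.0109;  (3·δq/q)² = (3×0.0230)² = 0.00477;  (3·δa/a)² = (3×0.0652)² = 0.0382
δQ/Q = √(0.0682) = 0.261
Q = 1.04e+16, so δQ = 0.261 × 1.04e+16 = 2.72e+15.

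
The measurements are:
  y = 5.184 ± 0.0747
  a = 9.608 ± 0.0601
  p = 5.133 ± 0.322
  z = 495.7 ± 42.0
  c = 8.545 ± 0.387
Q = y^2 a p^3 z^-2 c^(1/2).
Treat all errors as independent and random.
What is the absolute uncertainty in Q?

Relative error in a monomial: (δQ/Q)² = Σ (nᵢ · δxᵢ/xᵢ)².
  (2·δy/y)² = (2×0.0144)² = 0.000831;  (1·δa/a)² = (1×0.00626)² = 3.91e-05;  (3·δp/p)² = (3×0.0627)² = 0.0354;  (-2·δz/z)² = (-2×0.0847)² = 0.0287;  (½·δc/c)² = (0.5×0.0453)² = 0.000513
δQ/Q = √(0.0655) = 0.256
Q = 0.4154, so δQ = 0.256 × 0.4154 = 0.106.

0.106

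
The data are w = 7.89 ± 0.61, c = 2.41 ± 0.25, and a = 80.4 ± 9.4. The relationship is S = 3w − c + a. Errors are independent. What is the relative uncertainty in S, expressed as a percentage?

For a sum/difference, combine absolute errors in quadrature:
  (3·δw)² = 3.35;  (δc)² = 0.0625;  (δa)² = 88.4
δS = √(91.8) = 9.58
S = 102, so δS/S = 9.58/102 = 0.0942.

9.42%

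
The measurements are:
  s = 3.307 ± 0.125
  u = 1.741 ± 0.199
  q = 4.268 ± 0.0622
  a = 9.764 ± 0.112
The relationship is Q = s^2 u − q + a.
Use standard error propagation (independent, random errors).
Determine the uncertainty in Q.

2.61

Let p = s^2·u = 19.04. δp/p = √((2·δs/s)² + (1·δu/u)²) = √(0.00571 + 0.0131) = 0.137, so δp = 2.61.
Q = p − q + a: δQ = √(δp² + δq² + δa²) = √(6.81 + 0.00387 + 0.0125) = 2.61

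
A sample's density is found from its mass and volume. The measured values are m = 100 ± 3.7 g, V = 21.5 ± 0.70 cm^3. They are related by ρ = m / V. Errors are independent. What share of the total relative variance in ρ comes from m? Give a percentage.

56.4%

(δρ/ρ)² = (1·δm/m)² + (-1·δV/V)²
  m term: (1×0.0370)² = 0.00137
  V term: (-1×0.0326)² = 0.00106
Total = 0.00243. Share from m = 0.00137/0.00243 = 0.564.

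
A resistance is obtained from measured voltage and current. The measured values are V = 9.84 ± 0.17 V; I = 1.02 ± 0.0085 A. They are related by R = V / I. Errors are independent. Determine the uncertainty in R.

Each factor contributes (exponent × relative error)² to (δR/R)²:
  (1·δV/V)² = (1×0.0173)² = 0.000298;  (-1·δI/I)² = (-1×0.00833)² = 6.94e-05
δR/R = √(0.000368) = 0.0192
R = 9.65 Ω, so δR = 0.0192 × 9.65 = 0.185 Ω.

0.185 Ω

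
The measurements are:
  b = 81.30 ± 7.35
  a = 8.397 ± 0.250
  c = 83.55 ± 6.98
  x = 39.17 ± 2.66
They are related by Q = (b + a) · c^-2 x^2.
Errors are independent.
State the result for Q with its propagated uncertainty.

Let u = b + a = 89.70. δu = √(δb² + δa²) = √(54.0 + 0.0625) = 7.35, so δu/u = 0.0820.
Q is then a monomial in u, c, x:
δQ/Q = √((δu/u)² + (-2·δc/c)² + (2·δx/x)²) = √(0.00672 + 0.0279 + 0.0184) = 0.230
Q = 19.71, so δQ = 0.230 × 19.71 = 4.54.

19.71 ± 4.54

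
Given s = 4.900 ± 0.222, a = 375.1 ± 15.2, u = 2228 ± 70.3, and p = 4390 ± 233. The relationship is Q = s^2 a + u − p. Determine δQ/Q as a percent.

13.5%

Let w = s^2·a = 9006. δw/w = √((2·δs/s)² + (1·δa/a)²) = √(0.00821 + 0.00164) = 0.0993, so δw = 894.
Q = w + u − p: δQ = √(δw² + δu² + δp²) = √(7.99e+05 + 4940 + 54300) = 926
Q = 6844, so δQ/Q = 926/6844 = 0.135.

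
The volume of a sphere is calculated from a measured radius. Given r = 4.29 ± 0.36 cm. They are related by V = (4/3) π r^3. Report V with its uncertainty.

331 ± 83.3 cm^3

V ∝ r^3, so δV/V = |3| · δr/r = 3 × 0.0839 = 0.252.
V = 331 cm^3, so δV = 0.252 × 331 = 83.3 cm^3.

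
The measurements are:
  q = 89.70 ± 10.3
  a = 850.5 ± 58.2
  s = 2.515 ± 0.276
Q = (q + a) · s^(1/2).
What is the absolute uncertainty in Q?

124

Let u = q + a = 940.2. δu = √(δq² + δa²) = √(106 + 3390) = 59.1, so δu/u = 0.0629.
Q is then a monomial in u, s:
δQ/Q = √((δu/u)² + (½·δs/s)²) = √(0.00395 + 0.00301) = 0.0834
Q = 1491, so δQ = 0.0834 × 1491 = 124.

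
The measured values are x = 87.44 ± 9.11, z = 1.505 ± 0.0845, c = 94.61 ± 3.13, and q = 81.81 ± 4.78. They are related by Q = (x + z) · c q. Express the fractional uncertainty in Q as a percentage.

12.2%

Let u = x + z = 88.94. δu = √(δx² + δz²) = √(83.0 + 0.00714) = 9.11, so δu/u = 0.102.
Q is then a monomial in u, c, q:
δQ/Q = √((δu/u)² + (1·δc/c)² + (1·δq/q)²) = √(0.0105 + 0.00109 + 0.00341) = 0.122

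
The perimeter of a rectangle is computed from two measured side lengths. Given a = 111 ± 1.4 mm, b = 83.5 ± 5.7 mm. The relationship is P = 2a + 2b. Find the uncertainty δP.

11.7 mm

Sums and differences: (δP)² = Σ (cᵢ δxᵢ)².
  (2·δa)² = 7.84;  (2·δb)² = 130
δP = √(138) = 11.7 mm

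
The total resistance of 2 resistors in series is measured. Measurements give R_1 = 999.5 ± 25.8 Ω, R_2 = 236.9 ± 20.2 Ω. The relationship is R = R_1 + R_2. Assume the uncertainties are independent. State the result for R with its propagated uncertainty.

Absolute uncertainties add in quadrature for a linear combination:
  (δR_1)² = 666;  (δR_2)² = 408
δR = √(1070) = 32.8 Ω
R = 1236 Ω.

1236 ± 32.8 Ω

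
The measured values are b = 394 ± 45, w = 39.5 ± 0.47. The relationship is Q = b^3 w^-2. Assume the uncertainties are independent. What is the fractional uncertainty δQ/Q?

Each factor contributes (exponent × relative error)² to (δQ/Q)²:
  (3·δb/b)² = (3×0.114)² = 0.117;  (-2·δw/w)² = (-2×0.0119)² = 0.000566
δQ/Q = √(0.118) = 0.343

0.343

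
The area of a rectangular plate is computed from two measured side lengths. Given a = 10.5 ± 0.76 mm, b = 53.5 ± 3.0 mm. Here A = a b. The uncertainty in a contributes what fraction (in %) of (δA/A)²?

(δA/A)² = (1·δa/a)² + (1·δb/b)²
  a term: (1×0.0724)² = 0.00524
  b term: (1×0.0561)² = 0.00314
Total = 0.00838. Share from a = 0.00524/0.00838 = 0.625.

62.5%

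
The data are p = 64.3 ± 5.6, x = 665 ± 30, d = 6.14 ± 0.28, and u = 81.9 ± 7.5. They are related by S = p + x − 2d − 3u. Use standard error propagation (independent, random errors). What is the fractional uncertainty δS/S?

S is a linear combination, so absolute uncertainties add in quadrature:
  (δp)² = 31.4;  (δx)² = 900;  (2·δd)² = 0.314;  (3·δu)² = 506
δS = √(1440) = 37.9
S = 471, so δS/S = 37.9/471 = 0.0805.

0.0805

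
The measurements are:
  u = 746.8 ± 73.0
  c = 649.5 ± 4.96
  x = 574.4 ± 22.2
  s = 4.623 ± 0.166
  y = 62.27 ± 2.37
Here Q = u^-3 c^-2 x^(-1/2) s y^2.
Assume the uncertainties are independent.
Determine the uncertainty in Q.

Products/powers → add relative errors in quadrature, weighted by exponent:
  (-3·δu/u)² = (-3×0.0978)² = 0.0860;  (-2·δc/c)² = (-2×0.00764)² = 0.000233;  (−½·δx/x)² = (-0.5×0.0386)² = 0.000373;  (1·δs/s)² = (1×0.0359)² = 0.00129;  (2·δy/y)² = (2×0.0381)² = 0.00579
δQ/Q = √(0.0937) = 0.306
Q = 4.257e-12, so δQ = 0.306 × 4.257e-12 = 1.3e-12.

1.3e-12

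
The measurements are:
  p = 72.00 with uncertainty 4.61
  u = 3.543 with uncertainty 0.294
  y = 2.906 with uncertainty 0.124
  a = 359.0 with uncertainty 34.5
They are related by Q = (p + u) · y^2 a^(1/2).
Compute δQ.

1400

Let w = p + u = 75.54. δw = √(δp² + δu²) = √(21.3 + 0.0864) = 4.62, so δw/w = 0.0611.
Q is then a monomial in w, y, a:
δQ/Q = √((δw/w)² + (2·δy/y)² + (½·δa/a)²) = √(0.00374 + 0.00728 + 0.00231) = 0.115
Q = 12090, so δQ = 0.115 × 12090 = 1400.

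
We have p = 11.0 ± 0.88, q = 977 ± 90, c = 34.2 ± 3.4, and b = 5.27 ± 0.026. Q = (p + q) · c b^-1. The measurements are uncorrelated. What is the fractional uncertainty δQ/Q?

0.135

Let u = p + q = 988. δu = √(δp² + δq²) = √(0.774 + 8100) = 90.0, so δu/u = 0.0911.
Q is then a monomial in u, c, b:
δQ/Q = √((δu/u)² + (1·δc/c)² + (-1·δb/b)²) = √(0.00830 + 0.00988 + 2.43e-05) = 0.135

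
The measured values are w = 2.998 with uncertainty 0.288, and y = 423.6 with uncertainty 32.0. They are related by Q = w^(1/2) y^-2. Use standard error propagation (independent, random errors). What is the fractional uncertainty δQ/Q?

0.159

For a monomial Q ∝ w^(1/2), y^-2, fractional errors add in quadrature:
  (½·δw/w)² = (0.5×0.0961)² = 0.00231;  (-2·δy/y)² = (-2×0.0755)² = 0.0228
δQ/Q = √(0.0251) = 0.159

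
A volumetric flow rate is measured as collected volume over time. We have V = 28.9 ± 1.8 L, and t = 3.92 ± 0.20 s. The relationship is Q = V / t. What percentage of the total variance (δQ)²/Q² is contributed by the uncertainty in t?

(δQ/Q)² = (1·δV/V)² + (-1·δt/t)²
  V term: (1×0.0623)² = 0.00388
  t term: (-1×0.0510)² = 0.00260
Total = 0.00648. Share from t = 0.00260/0.00648 = 0.402.

40.2%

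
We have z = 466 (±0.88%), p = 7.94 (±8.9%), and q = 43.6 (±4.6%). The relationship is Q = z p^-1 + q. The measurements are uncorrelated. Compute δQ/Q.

Let w = z·p^-1 = 58.7. δw/w = √((1·δz/z)² + (-1·δp/p)²) = √(7.74e-05 + 0.00792) = 0.0894, so δw = 5.25.
Q = w + q: δQ = √(δw² + δq²) = √(27.6 + 4.02) = 5.62
Q = 102, so δQ/Q = 5.62/102 = 0.0549.

0.0549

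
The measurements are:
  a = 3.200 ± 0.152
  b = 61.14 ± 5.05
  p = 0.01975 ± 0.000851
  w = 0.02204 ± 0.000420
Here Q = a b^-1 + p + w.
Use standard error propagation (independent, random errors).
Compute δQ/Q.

0.0539

Let h = a·b^-1 = 0.05234. δh/h = √((1·δa/a)² + (-1·δb/b)²) = √(0.00226 + 0.00682) = 0.0953, so δh = 0.00499.
Q = h + p + w: δQ = √(δh² + δp² + δw²) = √(2.49e-05 + 7.24e-07 + 1.76e-07) = 0.00508
Q = 0.09413, so δQ/Q = 0.00508/0.09413 = 0.0539.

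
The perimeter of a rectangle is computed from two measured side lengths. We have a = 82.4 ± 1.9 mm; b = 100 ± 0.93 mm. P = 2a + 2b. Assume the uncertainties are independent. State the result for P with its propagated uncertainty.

Each term contributes (cᵢ δxᵢ)² to (δP)²:
  (2·δa)² = 14.4;  (2·δb)² = 3.46
δP = √(17.9) = 4.23 mm
P = 365 mm.

365 ± 4.23 mm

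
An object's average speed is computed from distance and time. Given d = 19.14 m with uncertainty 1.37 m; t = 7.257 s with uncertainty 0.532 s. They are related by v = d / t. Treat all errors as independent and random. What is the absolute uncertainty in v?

For a monomial v ∝ d, t^-1, fractional errors add in quadrature:
  (1·δd/d)² = (1×0.0716)² = 0.00512;  (-1·δt/t)² = (-1×0.0733)² = 0.00537
δv/v = √(0.0105) = 0.102
v = 2.637 m/s, so δv = 0.102 × 2.637 = 0.270 m/s.

0.270 m/s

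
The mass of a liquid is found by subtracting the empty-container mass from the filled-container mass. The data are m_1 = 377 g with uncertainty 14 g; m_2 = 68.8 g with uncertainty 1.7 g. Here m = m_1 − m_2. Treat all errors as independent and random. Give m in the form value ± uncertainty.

308 ± 14.1 g

For a sum/difference, combine absolute errors in quadrature:
  (δm_1)² = 196;  (δm_2)² = 2.89
δm = √(199) = 14.1 g
m = 308 g.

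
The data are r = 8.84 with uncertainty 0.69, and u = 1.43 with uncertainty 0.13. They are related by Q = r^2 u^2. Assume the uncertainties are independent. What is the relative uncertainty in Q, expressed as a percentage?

Q is a product of powers, so relative uncertainties combine in quadrature:
  (2·δr/r)² = (2×0.0781)² = 0.0244;  (2·δu/u)² = (2×0.0909)² = 0.0331
δQ/Q = √(0.0574) = 0.240

24.0%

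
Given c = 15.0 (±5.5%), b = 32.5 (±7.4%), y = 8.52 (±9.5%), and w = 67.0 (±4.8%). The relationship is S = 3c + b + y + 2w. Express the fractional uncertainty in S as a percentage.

3.34%

For a sum/difference, combine absolute errors in quadrature:
  (3·δc)² = 6.13;  (δb)² = 5.78;  (δy)² = 0.655;  (2·δw)² = 41.4
δS = √(53.9) = 7.34
S = 220, so δS/S = 7.34/220 = 0.0334.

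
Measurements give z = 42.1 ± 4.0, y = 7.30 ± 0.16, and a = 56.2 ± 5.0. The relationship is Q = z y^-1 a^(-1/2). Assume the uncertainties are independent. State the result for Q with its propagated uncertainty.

0.769 ± 0.0824

For a monomial Q ∝ z, y^-1, a^(-1/2), fractional errors add in quadrature:
  (1·δz/z)² = (1×0.0950)² = 0.00903;  (-1·δy/y)² = (-1×0.0219)² = 0.000480;  (−½·δa/a)² = (-0.5×0.0890)² = 0.00198
δQ/Q = √(0.0115) = 0.107
Q = 0.769, so δQ = 0.107 × 0.769 = 0.0824.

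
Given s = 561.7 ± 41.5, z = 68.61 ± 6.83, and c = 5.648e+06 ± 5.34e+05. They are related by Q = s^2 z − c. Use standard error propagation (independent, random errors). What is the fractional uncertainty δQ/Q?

0.243

Let p = s^2·z = 2.165e+07. δp/p = √((2·δs/s)² + (1·δz/z)²) = √(0.0218 + 0.00991) = 0.178, so δp = 3.86e+06.
Q = p − c: δQ = √(δp² + δc²) = √(1.49e+13 + 2.85e+11) = 3.89e+06
Q = 1.6e+07, so δQ/Q = 3.89e+06/1.6e+07 = 0.243.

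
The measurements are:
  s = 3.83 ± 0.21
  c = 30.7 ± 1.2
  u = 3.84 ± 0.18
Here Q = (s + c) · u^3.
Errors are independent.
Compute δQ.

283

Let w = s + c = 34.5. δw = √(δs² + δc²) = √(0.0441 + 1.44) = 1.22, so δw/w = 0.0353.
Q is then a monomial in w, u:
δQ/Q = √((δw/w)² + (3·δu/u)²) = √(0.00124 + 0.0198) = 0.145
Q = 1960, so δQ = 0.145 × 1960 = 283.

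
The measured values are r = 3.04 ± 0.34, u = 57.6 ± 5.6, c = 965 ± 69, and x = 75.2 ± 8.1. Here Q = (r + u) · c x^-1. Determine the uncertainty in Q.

Let w = r + u = 60.6. δw = √(δr² + δu²) = √(0.116 + 31.4) = 5.61, so δw/w = 0.0925.
Q is then a monomial in w, c, x:
δQ/Q = √((δw/w)² + (1·δc/c)² + (-1·δx/x)²) = √(0.00856 + 0.00511 + 0.0116) = 0.159
Q = 778, so δQ = 0.159 × 778 = 124.

124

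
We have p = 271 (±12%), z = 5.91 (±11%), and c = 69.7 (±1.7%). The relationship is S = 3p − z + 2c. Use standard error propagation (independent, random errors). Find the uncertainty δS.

97.6

Sums and differences: (δS)² = Σ (cᵢ δxᵢ)².
  (3·δp)² = 9520;  (δz)² = 0.423;  (2·δc)² = 5.62
δS = √(9520) = 97.6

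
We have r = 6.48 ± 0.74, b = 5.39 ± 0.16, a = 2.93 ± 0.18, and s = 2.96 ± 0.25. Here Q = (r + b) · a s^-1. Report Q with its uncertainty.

Let u = r + b = 11.9. δu = √(δr² + δb²) = √(0.548 + 0.0256) = 0.757, so δu/u = 0.0638.
Q is then a monomial in u, a, s:
δQ/Q = √((δu/u)² + (1·δa/a)² + (-1·δs/s)²) = √(0.00407 + 0.00377 + 0.00713) = 0.122
Q = 11.7, so δQ = 0.122 × 11.7 = 1.44.

11.7 ± 1.44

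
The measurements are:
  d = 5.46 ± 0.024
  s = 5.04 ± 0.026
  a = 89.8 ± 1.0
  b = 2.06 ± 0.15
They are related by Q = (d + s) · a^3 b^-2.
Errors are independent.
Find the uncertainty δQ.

Let u = d + s = 10.5. δu = √(δd² + δs²) = √(0.000576 + 0.000676) = 0.0354, so δu/u = 0.00337.
Q is then a monomial in u, a, b:
δQ/Q = √((δu/u)² + (3·δa/a)² + (-2·δb/b)²) = √(1.14e-05 + 0.00112 + 0.0212) = 0.149
Q = 1.79e+06, so δQ = 0.149 × 1.79e+06 = 2.68e+05.

2.68e+05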